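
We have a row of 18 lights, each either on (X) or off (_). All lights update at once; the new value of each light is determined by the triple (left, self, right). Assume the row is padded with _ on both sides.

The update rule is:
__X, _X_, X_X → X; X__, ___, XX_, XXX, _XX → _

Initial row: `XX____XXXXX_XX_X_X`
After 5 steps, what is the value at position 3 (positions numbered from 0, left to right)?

step 1: _____X_____X__XXXX
step 2: ____XX____XX_X____
step 3: ___X_____X__XX____
step 4: __XX____XX_X______
step 5: _X_____X__XX______
position 3 holds _

_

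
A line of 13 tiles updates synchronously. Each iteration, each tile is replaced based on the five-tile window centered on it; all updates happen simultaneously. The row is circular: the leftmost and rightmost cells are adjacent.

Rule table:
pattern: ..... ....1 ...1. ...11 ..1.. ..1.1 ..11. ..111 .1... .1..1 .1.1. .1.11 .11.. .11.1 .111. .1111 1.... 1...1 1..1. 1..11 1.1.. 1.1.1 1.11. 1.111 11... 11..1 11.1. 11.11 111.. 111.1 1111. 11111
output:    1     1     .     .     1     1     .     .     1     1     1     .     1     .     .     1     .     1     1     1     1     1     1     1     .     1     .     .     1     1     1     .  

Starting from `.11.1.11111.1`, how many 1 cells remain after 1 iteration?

.1..1.11.11.1
count of 1: 7

7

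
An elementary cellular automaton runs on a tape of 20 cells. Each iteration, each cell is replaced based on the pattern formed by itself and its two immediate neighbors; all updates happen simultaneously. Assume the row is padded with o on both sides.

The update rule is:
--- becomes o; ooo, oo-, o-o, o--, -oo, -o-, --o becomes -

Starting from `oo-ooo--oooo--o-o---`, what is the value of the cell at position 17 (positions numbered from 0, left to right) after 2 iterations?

------------------o-
-oooooooooooooooo---
position 17 holds -

-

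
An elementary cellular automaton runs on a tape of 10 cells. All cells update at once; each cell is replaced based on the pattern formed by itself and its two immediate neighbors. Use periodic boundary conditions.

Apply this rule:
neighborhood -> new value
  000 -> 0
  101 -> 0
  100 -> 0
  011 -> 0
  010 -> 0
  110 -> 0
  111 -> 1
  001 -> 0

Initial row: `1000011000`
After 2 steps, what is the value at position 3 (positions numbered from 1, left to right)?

0

0000000000
0000000000
position 3 holds 0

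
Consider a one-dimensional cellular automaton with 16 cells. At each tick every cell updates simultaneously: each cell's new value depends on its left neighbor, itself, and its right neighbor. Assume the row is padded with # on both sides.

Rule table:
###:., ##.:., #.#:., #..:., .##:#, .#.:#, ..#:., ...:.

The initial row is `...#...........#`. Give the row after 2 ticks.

...#...........#

...#...........#  (fixed point — unchanged through tick 2)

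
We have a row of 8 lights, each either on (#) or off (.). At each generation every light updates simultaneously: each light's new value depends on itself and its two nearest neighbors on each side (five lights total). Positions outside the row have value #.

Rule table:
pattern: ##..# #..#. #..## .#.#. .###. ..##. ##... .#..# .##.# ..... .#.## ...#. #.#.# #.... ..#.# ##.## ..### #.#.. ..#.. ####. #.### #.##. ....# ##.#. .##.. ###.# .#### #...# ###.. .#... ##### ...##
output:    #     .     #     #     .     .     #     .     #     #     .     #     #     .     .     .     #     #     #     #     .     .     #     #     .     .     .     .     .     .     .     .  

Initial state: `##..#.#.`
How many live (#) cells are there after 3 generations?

5

#.#..##.
.##.#.#.
..#####.
count of #: 5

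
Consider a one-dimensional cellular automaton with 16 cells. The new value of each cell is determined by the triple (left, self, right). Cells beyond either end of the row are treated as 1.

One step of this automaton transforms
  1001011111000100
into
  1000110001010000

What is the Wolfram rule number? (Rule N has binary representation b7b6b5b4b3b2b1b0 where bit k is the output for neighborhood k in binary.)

position 6: 111 → 0  (bit 7 = 0)
position 0: 110 → 1  (bit 6 = 1)
position 4: 101 → 1  (bit 5 = 1)
position 1: 100 → 0  (bit 4 = 0)
position 5: 011 → 1  (bit 3 = 1)
position 3: 010 → 0  (bit 2 = 0)
position 2: 001 → 0  (bit 1 = 0)
position 11: 000 → 1  (bit 0 = 1)
bits b7..b0 = 01101001 = 105

105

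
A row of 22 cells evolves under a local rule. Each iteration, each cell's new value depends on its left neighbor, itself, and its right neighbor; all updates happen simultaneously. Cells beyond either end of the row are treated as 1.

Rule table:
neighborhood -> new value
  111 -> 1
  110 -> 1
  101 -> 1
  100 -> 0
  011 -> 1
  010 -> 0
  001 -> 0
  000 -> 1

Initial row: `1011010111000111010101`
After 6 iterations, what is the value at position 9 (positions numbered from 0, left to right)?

1

iteration 1: 1111101111010111101011
iteration 2: 1111111111101111110111
iteration 3: 1111111111111111111111
iteration 4: 1111111111111111111111  (fixed point — unchanged through iteration 6)
position 9 holds 1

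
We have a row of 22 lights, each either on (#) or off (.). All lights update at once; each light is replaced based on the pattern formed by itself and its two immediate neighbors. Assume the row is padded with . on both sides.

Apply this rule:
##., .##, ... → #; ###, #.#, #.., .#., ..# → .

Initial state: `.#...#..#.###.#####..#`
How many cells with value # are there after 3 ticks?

13

...#......#.#.#...#...
##...####.......#...##
##.#.#..#.#####...#.##
count of #: 13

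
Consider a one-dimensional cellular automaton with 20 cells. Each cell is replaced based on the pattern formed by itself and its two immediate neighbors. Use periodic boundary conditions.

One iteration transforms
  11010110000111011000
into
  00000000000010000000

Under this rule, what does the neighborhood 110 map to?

At position 1 the neighborhood is 110; the next row has 0 there.

0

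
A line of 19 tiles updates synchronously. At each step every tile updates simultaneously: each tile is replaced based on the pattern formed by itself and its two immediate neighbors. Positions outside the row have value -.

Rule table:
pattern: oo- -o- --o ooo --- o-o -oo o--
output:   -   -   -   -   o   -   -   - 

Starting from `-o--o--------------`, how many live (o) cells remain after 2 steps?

5

------ooooooooooooo
ooooo--------------
count of o: 5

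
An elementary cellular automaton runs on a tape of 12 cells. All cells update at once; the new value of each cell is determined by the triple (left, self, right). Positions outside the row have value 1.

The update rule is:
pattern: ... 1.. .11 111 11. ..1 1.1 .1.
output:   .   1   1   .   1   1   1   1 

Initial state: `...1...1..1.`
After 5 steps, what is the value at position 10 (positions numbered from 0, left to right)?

1

1.111.111111
111.111.....
..111.11...1
111.11111.11
..111...111.
position 10 holds 1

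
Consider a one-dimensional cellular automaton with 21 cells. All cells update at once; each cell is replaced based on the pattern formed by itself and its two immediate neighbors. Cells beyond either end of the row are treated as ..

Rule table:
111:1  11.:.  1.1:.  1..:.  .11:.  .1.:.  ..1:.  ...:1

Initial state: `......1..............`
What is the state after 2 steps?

.111..1..11111111111.

11111...1111111111111
.111..1..11111111111.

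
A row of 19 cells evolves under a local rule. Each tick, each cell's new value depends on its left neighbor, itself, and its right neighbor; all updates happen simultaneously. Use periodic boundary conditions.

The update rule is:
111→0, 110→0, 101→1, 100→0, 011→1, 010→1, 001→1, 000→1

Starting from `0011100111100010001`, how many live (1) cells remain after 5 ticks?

8

tick 1: 0110001100001110111
tick 2: 1100111001111001100
tick 3: 1001100011000011001
tick 4: 0011001110011110011
tick 5: 0110011000110000110
count of 1: 8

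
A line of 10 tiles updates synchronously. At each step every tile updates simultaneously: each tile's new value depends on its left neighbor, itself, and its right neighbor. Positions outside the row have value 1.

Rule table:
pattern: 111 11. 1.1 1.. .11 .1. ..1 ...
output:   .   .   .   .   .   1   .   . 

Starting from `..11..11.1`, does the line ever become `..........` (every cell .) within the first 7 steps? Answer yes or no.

yes

step 1: ..........
all cells are . at step 1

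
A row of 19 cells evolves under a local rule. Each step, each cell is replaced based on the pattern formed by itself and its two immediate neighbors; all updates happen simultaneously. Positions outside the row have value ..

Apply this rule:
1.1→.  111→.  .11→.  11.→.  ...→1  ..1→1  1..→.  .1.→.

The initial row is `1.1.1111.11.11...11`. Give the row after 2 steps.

111111111111111...1

...............11..
111111111111111...1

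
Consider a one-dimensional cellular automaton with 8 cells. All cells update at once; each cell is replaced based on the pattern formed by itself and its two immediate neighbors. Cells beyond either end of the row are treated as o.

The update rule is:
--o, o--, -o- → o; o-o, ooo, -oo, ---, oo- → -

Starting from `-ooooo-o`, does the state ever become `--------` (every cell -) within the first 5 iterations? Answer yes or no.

yes

--------
all cells are - at iteration 1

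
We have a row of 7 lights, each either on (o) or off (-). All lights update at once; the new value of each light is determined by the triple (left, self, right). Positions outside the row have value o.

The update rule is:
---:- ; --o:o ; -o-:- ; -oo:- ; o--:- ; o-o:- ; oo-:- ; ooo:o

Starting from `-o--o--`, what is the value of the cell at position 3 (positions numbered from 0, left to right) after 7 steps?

step 1: ---o--o
step 2: --o--o-
step 3: -o--o--  (repeats step 0; period 3)
step 7: ---o--o
position 3 holds o

o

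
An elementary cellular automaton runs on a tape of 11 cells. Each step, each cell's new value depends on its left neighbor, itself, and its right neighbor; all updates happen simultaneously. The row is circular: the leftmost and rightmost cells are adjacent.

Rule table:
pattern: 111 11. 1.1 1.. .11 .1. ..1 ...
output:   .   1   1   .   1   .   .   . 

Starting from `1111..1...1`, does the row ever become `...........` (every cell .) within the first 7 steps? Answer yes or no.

...1......1
...........
all cells are . at step 2

yes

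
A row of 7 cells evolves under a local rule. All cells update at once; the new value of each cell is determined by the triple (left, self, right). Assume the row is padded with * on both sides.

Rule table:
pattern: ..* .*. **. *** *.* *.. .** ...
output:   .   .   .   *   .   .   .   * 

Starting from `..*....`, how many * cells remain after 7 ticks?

tick 1: ....**.
tick 2: .**....
tick 3: ....**.  (repeats tick 1; period 2)
tick 7: ....**.
count of *: 2

2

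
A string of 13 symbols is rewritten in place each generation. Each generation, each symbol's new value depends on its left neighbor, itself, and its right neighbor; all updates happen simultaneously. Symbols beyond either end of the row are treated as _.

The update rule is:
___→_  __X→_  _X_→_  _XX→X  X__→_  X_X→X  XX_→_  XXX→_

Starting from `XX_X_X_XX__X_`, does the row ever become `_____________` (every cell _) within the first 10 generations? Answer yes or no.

yes

X_X_X_XX_____
_X_X_XX______
__X_XX_______
___XX________
___X_________
_____________
all cells are _ at generation 6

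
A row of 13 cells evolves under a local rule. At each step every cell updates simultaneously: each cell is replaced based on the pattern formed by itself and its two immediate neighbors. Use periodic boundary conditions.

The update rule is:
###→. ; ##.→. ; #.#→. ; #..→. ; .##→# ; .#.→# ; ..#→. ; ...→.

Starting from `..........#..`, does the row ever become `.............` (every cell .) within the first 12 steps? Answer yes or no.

no

..........#..  (fixed point — unchanged through step 12)
step 12 is ..........#.., still not uniform .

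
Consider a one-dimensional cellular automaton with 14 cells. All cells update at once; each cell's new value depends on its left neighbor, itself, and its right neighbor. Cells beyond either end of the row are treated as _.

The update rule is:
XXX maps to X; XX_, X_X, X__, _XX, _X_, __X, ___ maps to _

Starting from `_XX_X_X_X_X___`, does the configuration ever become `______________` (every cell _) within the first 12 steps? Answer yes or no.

yes

step 1: ______________
all cells are _ at step 1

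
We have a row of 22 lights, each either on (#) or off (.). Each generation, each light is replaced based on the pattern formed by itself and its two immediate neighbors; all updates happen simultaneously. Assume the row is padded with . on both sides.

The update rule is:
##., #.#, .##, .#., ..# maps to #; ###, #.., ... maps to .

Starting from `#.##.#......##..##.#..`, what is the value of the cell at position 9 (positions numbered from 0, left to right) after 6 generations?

######.....###.#####..
#....#....##.###...#..
#...##...#####.#..##..
#..###..##...###.###..
#.##.#.###..##.###.#..
########.#.#####.###..
position 9 holds #

#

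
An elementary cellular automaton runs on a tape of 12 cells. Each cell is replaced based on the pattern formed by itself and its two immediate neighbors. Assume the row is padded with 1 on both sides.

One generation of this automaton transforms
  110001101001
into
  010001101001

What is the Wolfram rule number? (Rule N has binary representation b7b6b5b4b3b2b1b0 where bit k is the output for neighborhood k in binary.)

position 0: 111 → 0  (bit 7 = 0)
position 1: 110 → 1  (bit 6 = 1)
position 7: 101 → 0  (bit 5 = 0)
position 2: 100 → 0  (bit 4 = 0)
position 5: 011 → 1  (bit 3 = 1)
position 8: 010 → 1  (bit 2 = 1)
position 4: 001 → 0  (bit 1 = 0)
position 3: 000 → 0  (bit 0 = 0)
bits b7..b0 = 01001100 = 76

76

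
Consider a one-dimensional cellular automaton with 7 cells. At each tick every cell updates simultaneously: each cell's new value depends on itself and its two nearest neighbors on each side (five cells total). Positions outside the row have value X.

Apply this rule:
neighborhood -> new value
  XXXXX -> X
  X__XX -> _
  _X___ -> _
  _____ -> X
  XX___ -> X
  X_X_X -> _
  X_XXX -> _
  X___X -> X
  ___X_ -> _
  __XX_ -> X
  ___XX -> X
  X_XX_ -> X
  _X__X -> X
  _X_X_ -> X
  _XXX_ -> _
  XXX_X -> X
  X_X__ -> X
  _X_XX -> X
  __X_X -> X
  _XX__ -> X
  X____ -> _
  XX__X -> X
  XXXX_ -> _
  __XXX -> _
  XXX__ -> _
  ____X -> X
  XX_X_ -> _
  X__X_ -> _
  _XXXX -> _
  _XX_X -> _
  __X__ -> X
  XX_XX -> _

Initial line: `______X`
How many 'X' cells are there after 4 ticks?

tick 1: X_XXXX_
tick 2: X____X_
tick 3: _X_X_XX
tick 4: __X_X__
count of X: 2

2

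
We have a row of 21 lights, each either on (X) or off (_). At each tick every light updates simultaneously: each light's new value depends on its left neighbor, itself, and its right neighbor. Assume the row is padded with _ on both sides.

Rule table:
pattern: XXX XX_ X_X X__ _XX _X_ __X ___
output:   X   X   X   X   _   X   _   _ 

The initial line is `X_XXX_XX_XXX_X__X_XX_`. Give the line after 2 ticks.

XX_XXX_XX_XXXXX_XX_XX
_XX_XXX_XX_XXXXX_XX_X

_XX_XXX_XX_XXXXX_XX_X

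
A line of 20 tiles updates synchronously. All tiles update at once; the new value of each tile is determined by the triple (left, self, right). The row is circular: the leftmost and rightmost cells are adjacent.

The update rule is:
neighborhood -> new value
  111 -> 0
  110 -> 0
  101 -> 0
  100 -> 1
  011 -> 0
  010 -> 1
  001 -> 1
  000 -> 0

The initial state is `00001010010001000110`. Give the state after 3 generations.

00110000000000010000

00011011111011101001
10100000000000001111
00110000000000010000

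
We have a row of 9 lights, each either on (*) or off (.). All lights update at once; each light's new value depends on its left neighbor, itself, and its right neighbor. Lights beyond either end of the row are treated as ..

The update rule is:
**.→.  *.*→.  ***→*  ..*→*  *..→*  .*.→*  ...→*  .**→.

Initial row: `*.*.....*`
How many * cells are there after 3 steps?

7

*.*******
*..*****.
***.***.*
count of *: 7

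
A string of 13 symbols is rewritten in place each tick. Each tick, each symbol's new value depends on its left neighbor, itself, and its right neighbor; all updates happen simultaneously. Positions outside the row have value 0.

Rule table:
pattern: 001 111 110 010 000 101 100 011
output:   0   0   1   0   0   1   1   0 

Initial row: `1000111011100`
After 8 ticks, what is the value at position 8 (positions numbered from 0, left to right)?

tick 1: 0100001100110
tick 2: 0010000110011
tick 3: 0001000011001
tick 4: 0000100001100
tick 5: 0000010000110
tick 6: 0000001000011
tick 7: 0000000100001
tick 8: 0000000010000
position 8 holds 1

1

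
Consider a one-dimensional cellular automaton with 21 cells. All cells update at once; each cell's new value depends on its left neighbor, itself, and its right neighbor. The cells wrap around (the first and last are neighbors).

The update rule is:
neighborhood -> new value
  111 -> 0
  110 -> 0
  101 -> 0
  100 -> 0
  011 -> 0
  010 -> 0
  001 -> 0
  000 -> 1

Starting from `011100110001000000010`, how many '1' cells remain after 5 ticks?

000000000100011111000
111111110001000000011
000000000100011111000  (repeats tick 1; period 2)
tick 5: 000000000100011111000
count of 1: 6

6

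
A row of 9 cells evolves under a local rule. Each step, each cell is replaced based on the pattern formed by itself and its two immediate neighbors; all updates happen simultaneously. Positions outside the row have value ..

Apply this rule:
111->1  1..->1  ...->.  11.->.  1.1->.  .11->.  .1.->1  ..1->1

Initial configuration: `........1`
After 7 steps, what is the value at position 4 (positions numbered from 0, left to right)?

.......11
......1..
.....111.
....1.1.1
...11.1.1
..1...1.1
.111.11.1
position 4 holds .

.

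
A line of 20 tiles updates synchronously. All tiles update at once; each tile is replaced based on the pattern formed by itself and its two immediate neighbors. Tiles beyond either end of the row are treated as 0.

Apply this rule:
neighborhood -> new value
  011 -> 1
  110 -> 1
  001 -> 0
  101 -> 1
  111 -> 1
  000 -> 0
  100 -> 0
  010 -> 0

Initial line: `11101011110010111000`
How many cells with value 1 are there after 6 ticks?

tick 1: 11110111110001111000
tick 2: 11111111110001111000
tick 3: 11111111110001111000  (fixed point — unchanged through tick 6)
count of 1: 14

14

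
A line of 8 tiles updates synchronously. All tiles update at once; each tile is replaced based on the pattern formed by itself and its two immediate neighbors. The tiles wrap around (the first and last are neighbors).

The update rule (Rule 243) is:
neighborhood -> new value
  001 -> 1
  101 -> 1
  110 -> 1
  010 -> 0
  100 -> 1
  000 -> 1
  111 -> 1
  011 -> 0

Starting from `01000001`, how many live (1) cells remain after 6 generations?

6

generation 1: 10111110
generation 2: 01011111
generation 3: 10101111
generation 4: 11010111
generation 5: 11101011
generation 6: 11110101
count of 1: 6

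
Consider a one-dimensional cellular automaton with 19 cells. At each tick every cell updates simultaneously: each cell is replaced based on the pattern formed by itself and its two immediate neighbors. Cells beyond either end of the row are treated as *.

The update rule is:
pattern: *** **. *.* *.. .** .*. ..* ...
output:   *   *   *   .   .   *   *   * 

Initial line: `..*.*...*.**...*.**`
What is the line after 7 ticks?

******.****.******.

.****.****.*.****.*
*.****.******.****.
**.****.******.****
***.****.******.***
****.****.******.**
*****.****.******.*
******.****.******.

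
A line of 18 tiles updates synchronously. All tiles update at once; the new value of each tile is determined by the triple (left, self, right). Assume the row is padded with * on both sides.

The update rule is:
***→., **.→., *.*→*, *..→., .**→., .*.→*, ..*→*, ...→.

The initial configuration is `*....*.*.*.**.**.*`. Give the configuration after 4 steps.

....*******..*..*.
...*........**.***
..**.......*..*...
.*........**.**..*

.*........**.**..*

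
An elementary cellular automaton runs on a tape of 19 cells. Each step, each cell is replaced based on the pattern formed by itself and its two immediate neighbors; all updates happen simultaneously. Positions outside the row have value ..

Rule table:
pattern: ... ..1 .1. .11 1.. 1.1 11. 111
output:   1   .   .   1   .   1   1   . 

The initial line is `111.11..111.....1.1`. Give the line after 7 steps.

...1.1..111....1.11

1.1111..1.1.111..1.
.11..1...1.11.1....
.11....1..1111..111
.11.11....1..1..1.1
.11111.11........1.
.1...1111.111111...
...1.1..111....1.11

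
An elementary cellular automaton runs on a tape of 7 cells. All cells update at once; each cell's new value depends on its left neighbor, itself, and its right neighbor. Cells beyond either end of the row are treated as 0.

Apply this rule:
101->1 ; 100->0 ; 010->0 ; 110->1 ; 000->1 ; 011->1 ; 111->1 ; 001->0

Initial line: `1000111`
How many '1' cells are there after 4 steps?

6

0010111
1001111
0001111
1101111
count of 1: 6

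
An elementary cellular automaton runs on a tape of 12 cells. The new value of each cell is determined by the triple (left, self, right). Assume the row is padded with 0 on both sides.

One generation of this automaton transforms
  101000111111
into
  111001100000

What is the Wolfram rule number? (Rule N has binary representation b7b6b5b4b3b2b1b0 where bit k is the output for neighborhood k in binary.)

46

position 7: 111 → 0  (bit 7 = 0)
position 11: 110 → 0  (bit 6 = 0)
position 1: 101 → 1  (bit 5 = 1)
position 3: 100 → 0  (bit 4 = 0)
position 6: 011 → 1  (bit 3 = 1)
position 0: 010 → 1  (bit 2 = 1)
position 5: 001 → 1  (bit 1 = 1)
position 4: 000 → 0  (bit 0 = 0)
bits b7..b0 = 00101110 = 46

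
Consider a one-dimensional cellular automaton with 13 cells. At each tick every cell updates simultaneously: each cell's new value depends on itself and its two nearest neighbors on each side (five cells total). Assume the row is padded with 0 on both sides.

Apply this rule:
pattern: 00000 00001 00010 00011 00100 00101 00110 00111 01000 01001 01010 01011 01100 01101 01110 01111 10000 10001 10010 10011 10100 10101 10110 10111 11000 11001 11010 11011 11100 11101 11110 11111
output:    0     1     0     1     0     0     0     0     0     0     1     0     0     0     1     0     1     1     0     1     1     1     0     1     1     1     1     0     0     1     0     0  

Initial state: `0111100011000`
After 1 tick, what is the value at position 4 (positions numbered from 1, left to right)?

0

1000011100110
position 4 holds 0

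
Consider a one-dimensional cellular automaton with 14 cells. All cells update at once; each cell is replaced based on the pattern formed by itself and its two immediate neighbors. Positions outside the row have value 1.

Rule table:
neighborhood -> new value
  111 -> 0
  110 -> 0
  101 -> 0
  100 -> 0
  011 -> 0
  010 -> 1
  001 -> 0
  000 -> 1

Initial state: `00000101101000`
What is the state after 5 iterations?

01110100001010

01110100001010
00000101101010
01110100001010  (repeats iteration 1; period 2)
iteration 5: 01110100001010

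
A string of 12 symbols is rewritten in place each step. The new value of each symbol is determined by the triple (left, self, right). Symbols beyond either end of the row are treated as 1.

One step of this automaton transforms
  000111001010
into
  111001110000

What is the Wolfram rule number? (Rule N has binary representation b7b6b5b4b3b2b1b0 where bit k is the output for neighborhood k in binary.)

83

position 4: 111 → 0  (bit 7 = 0)
position 5: 110 → 1  (bit 6 = 1)
position 9: 101 → 0  (bit 5 = 0)
position 0: 100 → 1  (bit 4 = 1)
position 3: 011 → 0  (bit 3 = 0)
position 8: 010 → 0  (bit 2 = 0)
position 2: 001 → 1  (bit 1 = 1)
position 1: 000 → 1  (bit 0 = 1)
bits b7..b0 = 01010011 = 83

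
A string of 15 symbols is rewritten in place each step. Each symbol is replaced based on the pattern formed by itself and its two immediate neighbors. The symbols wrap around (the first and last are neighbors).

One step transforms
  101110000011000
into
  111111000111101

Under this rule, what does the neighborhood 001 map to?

1

At position 9 the neighborhood is 001; the next row has 1 there.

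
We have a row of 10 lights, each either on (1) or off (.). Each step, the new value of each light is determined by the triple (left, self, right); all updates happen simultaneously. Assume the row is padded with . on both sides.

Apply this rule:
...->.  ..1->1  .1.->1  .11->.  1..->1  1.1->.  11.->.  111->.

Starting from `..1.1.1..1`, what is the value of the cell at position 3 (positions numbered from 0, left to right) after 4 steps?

step 1: .11.1.1111
step 2: 1...1.....
step 3: 11.111....
step 4: ......1...
position 3 holds .

.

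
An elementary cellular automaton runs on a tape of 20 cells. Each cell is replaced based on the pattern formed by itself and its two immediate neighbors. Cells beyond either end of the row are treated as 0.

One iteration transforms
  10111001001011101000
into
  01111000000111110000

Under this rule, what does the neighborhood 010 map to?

At position 0 the neighborhood is 010; the next row has 0 there.

0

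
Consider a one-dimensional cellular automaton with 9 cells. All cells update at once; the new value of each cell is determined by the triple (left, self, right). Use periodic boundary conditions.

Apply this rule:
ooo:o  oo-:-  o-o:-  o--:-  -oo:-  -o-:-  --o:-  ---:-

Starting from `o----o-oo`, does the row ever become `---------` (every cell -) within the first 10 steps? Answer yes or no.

--------o
---------
all cells are - at step 2

yes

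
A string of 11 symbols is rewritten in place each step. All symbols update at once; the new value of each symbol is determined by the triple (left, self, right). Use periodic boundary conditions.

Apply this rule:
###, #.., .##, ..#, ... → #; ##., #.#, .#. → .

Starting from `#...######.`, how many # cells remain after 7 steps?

.########..
########.##
#######..##
######.####
#####..####
####.######
###..######
count of #: 9

9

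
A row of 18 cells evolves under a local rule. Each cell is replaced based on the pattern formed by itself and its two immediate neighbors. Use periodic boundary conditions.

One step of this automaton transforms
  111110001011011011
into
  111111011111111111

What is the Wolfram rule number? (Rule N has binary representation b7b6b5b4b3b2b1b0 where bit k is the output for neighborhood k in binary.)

254

position 0: 111 → 1  (bit 7 = 1)
position 4: 110 → 1  (bit 6 = 1)
position 9: 101 → 1  (bit 5 = 1)
position 5: 100 → 1  (bit 4 = 1)
position 10: 011 → 1  (bit 3 = 1)
position 8: 010 → 1  (bit 2 = 1)
position 7: 001 → 1  (bit 1 = 1)
position 6: 000 → 0  (bit 0 = 0)
bits b7..b0 = 11111110 = 254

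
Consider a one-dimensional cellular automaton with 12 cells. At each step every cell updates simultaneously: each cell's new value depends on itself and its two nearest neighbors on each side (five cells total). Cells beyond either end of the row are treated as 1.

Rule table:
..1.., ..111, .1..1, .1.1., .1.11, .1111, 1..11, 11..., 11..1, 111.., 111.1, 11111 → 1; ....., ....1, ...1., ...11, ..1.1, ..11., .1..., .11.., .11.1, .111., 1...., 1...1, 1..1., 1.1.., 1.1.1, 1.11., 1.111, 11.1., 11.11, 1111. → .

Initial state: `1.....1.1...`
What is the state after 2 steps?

.11....1....

11.....1....
.11....1....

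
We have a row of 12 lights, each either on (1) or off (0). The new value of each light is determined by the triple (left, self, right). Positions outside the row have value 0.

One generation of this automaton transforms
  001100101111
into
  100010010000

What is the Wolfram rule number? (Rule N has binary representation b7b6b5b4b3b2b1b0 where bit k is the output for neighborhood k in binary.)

49

position 9: 111 → 0  (bit 7 = 0)
position 3: 110 → 0  (bit 6 = 0)
position 7: 101 → 1  (bit 5 = 1)
position 4: 100 → 1  (bit 4 = 1)
position 2: 011 → 0  (bit 3 = 0)
position 6: 010 → 0  (bit 2 = 0)
position 1: 001 → 0  (bit 1 = 0)
position 0: 000 → 1  (bit 0 = 1)
bits b7..b0 = 00110001 = 49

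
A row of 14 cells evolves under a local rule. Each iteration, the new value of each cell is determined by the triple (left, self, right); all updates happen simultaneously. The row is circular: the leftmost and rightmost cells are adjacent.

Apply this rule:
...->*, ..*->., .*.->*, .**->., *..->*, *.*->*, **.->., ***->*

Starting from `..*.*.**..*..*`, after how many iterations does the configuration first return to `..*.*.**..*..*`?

*.****..*.**.*
.*.**.*.**..*.
.**..***..*.**
*..*..*.*.**..
**.**.****..*.
..*..*.**.*.**
*.**.**..***..
**..*..*..*.*.
..*.**.**.****
*.**..*..*.**.
**..*.**.**..*
*.*.**..*..*..
****..*.**.**.
.**.*.**..*..*
*..***..*.**.*
.*..*.*.**..*.
.**.****..*.**
*..*.**.*.**..
**.**..***..*.
..*..*..*.*.**
*.**.**.****..
**..*..*.**.*.
..*.**.**..***
*.**..*..*..*.
**..*.**.**.**
*.*.**..*..*.*
.***..*.**.**.
..*.*.**..*..*

28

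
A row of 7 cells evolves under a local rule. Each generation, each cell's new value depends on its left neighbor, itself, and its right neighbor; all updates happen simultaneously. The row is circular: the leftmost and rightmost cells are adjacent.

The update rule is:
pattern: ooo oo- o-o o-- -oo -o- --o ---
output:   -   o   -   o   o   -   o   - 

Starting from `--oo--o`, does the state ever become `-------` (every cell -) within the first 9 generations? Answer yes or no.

no

generation 1: oooooo-
generation 2: o----o-
generation 3: -o--o--
generation 4: o-oo-o-
generation 5: --oo---
generation 6: -oooo--
generation 7: oo--oo-
generation 8: oooooo-  (repeats generation 1; period 7)
generation 9: o----o-
generation 9 is o----o-, still not uniform -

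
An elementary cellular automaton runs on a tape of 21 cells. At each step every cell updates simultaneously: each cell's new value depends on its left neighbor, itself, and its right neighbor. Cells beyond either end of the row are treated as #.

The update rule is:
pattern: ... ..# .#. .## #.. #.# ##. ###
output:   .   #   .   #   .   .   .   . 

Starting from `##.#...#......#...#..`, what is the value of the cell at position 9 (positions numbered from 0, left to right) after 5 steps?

......#......#...#..#
.....#......#...#..##
....#......#...#..##.
...#......#...#..##..
..#......#...#..##..#
position 9 holds #

#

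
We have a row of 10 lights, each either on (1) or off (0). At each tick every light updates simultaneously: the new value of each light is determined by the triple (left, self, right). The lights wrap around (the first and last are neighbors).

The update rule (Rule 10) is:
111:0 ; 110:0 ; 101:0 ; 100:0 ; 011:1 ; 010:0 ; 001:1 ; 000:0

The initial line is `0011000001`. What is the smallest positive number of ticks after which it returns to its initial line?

0110000010
1100000100
1000001001
0000010011
0000100110
0001001100
0010011000
0100110000
1001100000
0011000001

10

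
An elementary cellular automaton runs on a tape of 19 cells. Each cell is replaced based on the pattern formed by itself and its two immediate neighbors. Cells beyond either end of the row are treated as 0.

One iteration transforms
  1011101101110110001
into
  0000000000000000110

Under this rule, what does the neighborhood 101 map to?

0

At position 1 the neighborhood is 101; the next row has 0 there.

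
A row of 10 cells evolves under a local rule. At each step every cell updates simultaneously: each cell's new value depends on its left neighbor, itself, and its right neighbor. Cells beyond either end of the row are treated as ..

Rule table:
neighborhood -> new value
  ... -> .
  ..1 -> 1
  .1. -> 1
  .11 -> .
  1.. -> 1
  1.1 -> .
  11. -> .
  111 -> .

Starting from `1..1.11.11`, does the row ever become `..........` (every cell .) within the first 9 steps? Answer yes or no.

no

1111......
....1.....
...111....
..1...1...
.111.111..
1.......1.
11.....111
..1...1...  (repeats step 4; period 4)
step 9: .111.111..
step 9 is .111.111.., still not uniform .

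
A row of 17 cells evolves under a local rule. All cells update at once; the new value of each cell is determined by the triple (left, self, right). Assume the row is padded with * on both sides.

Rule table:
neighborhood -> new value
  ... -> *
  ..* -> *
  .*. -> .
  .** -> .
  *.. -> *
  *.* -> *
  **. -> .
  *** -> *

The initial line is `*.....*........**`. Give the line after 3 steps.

.*.*.*.*.****.*.*

.*****.********.*
*.***.*.******.*.
.*.*.*.*.****.*.*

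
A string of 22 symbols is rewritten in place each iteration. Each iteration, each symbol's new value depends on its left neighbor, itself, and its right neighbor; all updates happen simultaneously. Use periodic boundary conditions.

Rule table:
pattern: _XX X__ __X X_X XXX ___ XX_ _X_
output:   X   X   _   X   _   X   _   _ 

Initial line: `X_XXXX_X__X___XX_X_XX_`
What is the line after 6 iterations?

iteration 1: _XX___X_X__XX_X_X_XX_X
iteration 2: XX_XX__X_X_X_X_X_XX_X_
iteration 3: X_XX_X__X_X_X_X_XX_X_X
iteration 4: _XX_X_X__X_X_X_XX_X_XX
iteration 5: XX_X_X_X__X_X_XX_X_XX_
iteration 6: X_X_X_X_X__X_XX_X_XX_X

X_X_X_X_X__X_XX_X_XX_X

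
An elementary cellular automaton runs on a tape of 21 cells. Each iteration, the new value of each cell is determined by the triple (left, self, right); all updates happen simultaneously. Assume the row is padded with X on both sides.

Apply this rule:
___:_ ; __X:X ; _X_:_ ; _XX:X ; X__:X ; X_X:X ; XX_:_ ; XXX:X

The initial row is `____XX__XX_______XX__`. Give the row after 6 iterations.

iteration 1: X__XX_XXX_X_____XX_XX
iteration 2: _XXX_XXX_X_X___XX_XXX
iteration 3: XXX_XXX_X_X_X_XX_XXXX
iteration 4: XX_XXX_X_X_X_XX_XXXXX
iteration 5: X_XXX_X_X_X_XX_XXXXXX
iteration 6: _XXX_X_X_X_XX_XXXXXXX

_XXX_X_X_X_XX_XXXXXXX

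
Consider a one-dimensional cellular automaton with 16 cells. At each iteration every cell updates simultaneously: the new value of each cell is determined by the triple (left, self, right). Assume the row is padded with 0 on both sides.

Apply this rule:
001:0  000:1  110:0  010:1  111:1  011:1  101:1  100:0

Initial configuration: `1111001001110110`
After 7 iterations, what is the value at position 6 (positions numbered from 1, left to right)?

1110001001101100
1100101001011001
1000111001110001
1010110001100101
1111100101000111
1111000111010110
1110010110111100
position 6 holds 1

1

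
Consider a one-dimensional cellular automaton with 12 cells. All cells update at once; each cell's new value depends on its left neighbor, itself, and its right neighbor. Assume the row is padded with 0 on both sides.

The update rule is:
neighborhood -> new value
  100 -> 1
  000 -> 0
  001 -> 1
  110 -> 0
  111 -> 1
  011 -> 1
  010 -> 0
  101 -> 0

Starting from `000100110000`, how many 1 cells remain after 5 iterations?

001011101000
010011000100
101110101010
001100000001
011010000010
count of 1: 4

4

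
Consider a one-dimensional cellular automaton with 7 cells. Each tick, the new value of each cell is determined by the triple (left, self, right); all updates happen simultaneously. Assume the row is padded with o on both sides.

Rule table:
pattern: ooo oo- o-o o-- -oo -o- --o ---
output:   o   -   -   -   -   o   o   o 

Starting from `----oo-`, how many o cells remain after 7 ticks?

3

-ooo---
--o--oo
-oo-o-o
----o--
-oooo-o
--oo---
-o---oo
count of o: 3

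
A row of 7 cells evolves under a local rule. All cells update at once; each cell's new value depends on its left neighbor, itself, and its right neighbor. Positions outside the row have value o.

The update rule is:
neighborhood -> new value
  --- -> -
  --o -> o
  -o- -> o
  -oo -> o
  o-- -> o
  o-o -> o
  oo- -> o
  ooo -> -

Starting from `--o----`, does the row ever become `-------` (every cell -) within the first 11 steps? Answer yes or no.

yes

step 1: oooo--o
step 2: ---oooo
step 3: o-oo---
step 4: ooooo-o
step 5: ----ooo
step 6: o--oo--
step 7: ooooooo
step 8: -------
all cells are - at step 8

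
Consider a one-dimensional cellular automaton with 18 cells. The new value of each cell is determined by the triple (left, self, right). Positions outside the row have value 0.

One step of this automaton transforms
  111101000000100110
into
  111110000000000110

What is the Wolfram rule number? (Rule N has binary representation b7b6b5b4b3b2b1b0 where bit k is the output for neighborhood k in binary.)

position 1: 111 → 1  (bit 7 = 1)
position 3: 110 → 1  (bit 6 = 1)
position 4: 101 → 1  (bit 5 = 1)
position 6: 100 → 0  (bit 4 = 0)
position 0: 011 → 1  (bit 3 = 1)
position 5: 010 → 0  (bit 2 = 0)
position 11: 001 → 0  (bit 1 = 0)
position 7: 000 → 0  (bit 0 = 0)
bits b7..b0 = 11101000 = 232

232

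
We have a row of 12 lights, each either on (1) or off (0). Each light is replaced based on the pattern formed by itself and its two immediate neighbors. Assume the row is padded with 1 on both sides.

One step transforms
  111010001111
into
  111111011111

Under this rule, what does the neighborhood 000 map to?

At position 6 the neighborhood is 000; the next row has 0 there.

0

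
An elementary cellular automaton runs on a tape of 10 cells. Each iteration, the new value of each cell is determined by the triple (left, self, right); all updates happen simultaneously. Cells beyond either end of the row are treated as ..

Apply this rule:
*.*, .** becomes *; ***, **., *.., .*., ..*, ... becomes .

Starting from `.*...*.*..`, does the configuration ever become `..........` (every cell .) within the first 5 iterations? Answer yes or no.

......*...
..........
all cells are . at iteration 2

yes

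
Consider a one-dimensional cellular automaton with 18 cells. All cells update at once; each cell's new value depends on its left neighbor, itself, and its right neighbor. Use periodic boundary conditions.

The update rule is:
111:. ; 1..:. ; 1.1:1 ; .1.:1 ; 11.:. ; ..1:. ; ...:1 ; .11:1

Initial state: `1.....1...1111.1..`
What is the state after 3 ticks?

1.111.1.1.1...11..
111..111111.1.1...
1....1.....1111.1.

1....1.....1111.1.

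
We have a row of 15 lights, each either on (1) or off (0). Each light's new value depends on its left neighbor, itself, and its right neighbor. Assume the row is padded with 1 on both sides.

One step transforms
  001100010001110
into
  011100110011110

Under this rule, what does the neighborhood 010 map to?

1

At position 7 the neighborhood is 010; the next row has 1 there.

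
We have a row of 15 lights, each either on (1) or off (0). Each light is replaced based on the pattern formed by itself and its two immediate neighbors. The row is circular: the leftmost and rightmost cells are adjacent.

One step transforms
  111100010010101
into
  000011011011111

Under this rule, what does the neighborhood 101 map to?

1

At position 11 the neighborhood is 101; the next row has 1 there.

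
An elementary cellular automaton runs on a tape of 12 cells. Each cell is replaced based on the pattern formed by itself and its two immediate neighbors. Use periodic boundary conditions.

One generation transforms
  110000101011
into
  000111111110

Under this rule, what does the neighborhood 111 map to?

At position 0 the neighborhood is 111; the next row has 0 there.

0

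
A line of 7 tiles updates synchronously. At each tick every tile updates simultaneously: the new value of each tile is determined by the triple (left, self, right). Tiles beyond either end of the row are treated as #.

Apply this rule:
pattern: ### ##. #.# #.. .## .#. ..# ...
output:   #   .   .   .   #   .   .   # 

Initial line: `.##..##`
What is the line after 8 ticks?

.#...##
...#.##
.#...##  (repeats tick 1; period 2)
tick 8: ...#.##

...#.##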